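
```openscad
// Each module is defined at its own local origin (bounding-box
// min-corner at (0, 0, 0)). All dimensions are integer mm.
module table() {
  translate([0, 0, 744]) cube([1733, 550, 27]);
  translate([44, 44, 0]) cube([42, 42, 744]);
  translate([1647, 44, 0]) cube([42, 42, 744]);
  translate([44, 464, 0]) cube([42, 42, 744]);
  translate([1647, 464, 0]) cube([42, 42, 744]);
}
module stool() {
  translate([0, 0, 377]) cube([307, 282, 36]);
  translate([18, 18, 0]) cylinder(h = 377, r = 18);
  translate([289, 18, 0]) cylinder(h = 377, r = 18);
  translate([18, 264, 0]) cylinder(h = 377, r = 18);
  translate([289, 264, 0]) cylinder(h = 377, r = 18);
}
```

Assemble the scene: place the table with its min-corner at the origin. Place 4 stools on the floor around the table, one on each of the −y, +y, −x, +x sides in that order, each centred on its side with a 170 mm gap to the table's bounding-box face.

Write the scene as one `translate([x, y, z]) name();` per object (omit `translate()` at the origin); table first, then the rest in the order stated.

table();
translate([713, -452, 0]) stool();
translate([713, 720, 0]) stool();
translate([-477, 134, 0]) stool();
translate([1903, 134, 0]) stool();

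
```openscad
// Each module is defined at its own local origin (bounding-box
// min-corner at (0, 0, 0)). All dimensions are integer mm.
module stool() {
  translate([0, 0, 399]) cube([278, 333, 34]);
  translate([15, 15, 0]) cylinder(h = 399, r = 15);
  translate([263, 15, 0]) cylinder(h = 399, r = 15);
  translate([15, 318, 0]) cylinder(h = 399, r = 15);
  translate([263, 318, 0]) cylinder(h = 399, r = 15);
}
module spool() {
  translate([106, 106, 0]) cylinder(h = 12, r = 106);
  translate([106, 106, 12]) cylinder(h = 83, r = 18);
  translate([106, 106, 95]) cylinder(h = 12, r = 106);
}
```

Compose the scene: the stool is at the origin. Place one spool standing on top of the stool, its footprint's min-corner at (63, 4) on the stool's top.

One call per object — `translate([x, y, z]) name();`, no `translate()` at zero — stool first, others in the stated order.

stool();
translate([63, 4, 433]) spool();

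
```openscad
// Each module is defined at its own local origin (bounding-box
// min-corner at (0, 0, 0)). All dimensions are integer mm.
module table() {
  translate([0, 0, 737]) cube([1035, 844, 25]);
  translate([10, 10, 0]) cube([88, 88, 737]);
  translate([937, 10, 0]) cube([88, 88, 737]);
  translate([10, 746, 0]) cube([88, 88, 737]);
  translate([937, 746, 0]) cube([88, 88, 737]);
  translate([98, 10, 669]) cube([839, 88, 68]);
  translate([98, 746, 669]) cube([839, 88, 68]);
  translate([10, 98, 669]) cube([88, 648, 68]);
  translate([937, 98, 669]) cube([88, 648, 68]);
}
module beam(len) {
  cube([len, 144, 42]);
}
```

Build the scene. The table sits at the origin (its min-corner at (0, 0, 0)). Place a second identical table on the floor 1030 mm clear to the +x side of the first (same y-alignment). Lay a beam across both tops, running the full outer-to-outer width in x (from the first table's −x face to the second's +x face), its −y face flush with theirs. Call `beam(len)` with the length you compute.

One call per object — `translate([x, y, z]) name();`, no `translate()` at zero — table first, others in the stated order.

table();
translate([2065, 0, 0]) table();
translate([0, 0, 762]) beam(3100);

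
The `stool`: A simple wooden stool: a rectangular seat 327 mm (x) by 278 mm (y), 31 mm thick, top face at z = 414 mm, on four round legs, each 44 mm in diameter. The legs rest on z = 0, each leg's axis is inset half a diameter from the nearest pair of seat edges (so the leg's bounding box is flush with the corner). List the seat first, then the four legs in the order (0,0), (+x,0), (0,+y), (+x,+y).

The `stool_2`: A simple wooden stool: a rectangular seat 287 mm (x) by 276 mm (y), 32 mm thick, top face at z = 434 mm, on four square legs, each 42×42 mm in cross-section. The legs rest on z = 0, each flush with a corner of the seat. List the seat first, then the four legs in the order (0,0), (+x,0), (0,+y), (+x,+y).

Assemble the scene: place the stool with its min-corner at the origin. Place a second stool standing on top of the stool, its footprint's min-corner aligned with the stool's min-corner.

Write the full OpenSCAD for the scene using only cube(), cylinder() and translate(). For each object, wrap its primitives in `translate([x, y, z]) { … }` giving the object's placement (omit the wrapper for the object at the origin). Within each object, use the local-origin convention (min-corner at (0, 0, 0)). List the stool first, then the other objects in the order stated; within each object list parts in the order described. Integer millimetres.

translate([0, 0, 383]) cube([327, 278, 31]);
translate([22, 22, 0]) cylinder(h = 383, r = 22);
translate([305, 22, 0]) cylinder(h = 383, r = 22);
translate([22, 256, 0]) cylinder(h = 383, r = 22);
translate([305, 256, 0]) cylinder(h = 383, r = 22);
translate([0, 0, 414]) {
  translate([0, 0, 402]) cube([287, 276, 32]);
  cube([42, 42, 402]);
  translate([245, 0, 0]) cube([42, 42, 402]);
  translate([0, 234, 0]) cube([42, 42, 402]);
  translate([245, 234, 0]) cube([42, 42, 402]);
}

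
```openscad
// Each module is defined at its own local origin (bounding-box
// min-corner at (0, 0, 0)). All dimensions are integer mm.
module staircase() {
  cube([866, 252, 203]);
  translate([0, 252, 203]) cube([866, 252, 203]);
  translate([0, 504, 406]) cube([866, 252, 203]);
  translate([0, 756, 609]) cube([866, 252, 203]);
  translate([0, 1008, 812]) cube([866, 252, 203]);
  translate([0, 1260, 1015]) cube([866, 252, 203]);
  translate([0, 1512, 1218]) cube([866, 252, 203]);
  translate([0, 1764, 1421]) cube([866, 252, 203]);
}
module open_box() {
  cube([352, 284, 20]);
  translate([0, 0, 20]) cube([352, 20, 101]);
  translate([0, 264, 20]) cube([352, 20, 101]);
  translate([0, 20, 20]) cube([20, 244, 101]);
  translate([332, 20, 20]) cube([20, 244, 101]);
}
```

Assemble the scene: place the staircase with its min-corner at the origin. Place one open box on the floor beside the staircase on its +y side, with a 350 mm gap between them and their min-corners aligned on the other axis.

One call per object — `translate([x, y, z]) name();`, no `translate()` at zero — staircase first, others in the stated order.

staircase();
translate([0, 2366, 0]) open_box();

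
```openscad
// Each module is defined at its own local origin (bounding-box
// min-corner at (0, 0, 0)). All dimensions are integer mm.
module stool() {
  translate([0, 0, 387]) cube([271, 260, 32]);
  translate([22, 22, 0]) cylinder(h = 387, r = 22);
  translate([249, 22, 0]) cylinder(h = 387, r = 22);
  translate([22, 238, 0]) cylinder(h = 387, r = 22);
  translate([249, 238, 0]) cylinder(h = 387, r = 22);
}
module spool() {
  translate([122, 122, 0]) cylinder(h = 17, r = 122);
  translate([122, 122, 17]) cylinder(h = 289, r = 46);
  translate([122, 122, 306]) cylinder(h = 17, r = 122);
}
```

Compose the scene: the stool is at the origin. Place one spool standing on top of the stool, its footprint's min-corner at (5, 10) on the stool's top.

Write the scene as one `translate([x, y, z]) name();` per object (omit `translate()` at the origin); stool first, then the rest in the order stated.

stool();
translate([5, 10, 419]) spool();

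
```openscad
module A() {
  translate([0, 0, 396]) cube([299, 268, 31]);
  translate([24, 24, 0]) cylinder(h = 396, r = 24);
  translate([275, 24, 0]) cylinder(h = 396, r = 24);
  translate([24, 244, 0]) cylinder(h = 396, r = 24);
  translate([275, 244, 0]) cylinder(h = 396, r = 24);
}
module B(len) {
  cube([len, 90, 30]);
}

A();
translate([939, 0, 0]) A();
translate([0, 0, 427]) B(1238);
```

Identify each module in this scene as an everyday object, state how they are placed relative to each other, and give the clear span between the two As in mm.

A is a stool. B is a beam. A beam spans the tops of two stools. The clear span between the two stools is 640 mm.

Second stool starts at x = 939; first ends at x = 299; clear span = 939 − 299 = 640 mm.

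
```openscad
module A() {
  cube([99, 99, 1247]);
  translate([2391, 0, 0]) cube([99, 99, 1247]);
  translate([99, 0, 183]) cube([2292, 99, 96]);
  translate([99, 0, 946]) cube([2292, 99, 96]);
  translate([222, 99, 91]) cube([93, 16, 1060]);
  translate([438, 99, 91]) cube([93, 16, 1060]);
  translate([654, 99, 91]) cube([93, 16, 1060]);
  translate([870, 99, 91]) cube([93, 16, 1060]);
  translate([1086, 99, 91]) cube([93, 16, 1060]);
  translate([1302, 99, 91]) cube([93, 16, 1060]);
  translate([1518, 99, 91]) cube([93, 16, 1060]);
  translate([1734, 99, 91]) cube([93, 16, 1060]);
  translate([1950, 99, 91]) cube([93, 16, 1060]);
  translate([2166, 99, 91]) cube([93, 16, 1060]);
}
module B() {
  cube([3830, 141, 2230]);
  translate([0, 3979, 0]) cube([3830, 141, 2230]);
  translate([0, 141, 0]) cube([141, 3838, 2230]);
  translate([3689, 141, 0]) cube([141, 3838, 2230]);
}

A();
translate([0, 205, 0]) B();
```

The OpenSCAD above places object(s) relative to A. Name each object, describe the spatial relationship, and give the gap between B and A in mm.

The house frame's nearest face is 90 mm from the fence section's +y face.

A is a fence section. B is a house frame. The house frame is on the floor beside the fence section on its +y side. The gap between the house frame and the fence section is 90 mm.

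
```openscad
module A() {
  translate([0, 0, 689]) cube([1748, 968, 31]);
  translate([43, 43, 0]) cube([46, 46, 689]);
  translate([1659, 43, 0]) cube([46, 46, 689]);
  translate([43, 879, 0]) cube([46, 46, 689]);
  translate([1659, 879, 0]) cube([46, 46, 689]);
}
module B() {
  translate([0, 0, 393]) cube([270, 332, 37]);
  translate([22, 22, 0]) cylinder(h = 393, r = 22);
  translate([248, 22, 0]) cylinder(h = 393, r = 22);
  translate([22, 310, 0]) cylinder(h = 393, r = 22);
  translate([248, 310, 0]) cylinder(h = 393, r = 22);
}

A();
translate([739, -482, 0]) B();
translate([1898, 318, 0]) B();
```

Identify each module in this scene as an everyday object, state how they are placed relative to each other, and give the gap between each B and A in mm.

Each stool's nearest face is 150 mm from the table's bounding box.

A is a table. B is a stool. Two stools sit around the table at the −y, +x sides. The gap between each stool and the table is 150 mm.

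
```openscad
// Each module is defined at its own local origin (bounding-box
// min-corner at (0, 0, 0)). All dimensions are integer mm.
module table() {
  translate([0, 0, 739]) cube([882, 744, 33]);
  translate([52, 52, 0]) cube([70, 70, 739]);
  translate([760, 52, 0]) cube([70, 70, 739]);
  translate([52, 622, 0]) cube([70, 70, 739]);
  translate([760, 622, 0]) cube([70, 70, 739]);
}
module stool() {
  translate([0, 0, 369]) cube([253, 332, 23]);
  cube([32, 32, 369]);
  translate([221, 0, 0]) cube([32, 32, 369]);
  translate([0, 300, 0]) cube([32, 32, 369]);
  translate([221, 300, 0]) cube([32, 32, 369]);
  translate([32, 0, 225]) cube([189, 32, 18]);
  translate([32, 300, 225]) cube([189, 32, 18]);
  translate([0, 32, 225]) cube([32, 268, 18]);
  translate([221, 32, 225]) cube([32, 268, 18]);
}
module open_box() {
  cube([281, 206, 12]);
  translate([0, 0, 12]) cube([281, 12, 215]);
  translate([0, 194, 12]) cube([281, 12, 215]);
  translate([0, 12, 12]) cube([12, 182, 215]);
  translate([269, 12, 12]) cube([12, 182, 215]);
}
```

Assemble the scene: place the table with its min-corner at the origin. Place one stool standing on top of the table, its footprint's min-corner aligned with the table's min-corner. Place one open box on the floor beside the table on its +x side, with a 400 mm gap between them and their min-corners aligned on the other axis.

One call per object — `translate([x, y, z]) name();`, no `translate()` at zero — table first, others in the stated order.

table();
translate([0, 0, 772]) stool();
translate([1282, 0, 0]) open_box();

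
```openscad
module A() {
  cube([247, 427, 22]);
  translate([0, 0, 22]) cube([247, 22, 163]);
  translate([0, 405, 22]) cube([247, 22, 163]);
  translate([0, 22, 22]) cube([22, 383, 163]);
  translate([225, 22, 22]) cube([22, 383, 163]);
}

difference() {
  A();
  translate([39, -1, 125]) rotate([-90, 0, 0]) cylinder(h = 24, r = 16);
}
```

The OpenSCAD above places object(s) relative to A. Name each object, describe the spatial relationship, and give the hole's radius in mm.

The subtracted cylinder has r = 16 mm.

A is an open box. The open box has a circular hole through its front wall. The hole's radius is 16 mm.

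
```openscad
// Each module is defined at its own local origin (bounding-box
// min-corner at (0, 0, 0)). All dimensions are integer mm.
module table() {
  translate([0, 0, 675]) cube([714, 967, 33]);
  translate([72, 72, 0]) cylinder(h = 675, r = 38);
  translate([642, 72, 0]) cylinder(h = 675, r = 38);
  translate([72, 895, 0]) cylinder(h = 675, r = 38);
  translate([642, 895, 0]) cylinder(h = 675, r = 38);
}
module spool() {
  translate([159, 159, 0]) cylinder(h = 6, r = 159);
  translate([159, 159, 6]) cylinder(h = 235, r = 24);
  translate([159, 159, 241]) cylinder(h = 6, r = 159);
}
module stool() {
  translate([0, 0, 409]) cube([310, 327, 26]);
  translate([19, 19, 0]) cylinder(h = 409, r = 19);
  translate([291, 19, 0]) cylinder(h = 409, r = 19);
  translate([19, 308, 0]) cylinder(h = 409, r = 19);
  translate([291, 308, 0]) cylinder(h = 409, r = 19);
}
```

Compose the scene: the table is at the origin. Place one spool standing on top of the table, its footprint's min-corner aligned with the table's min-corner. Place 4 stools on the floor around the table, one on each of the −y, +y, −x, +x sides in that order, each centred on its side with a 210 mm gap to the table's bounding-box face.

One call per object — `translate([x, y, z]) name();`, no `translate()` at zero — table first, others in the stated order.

table();
translate([0, 0, 708]) spool();
translate([202, -537, 0]) stool();
translate([202, 1177, 0]) stool();
translate([-520, 320, 0]) stool();
translate([924, 320, 0]) stool();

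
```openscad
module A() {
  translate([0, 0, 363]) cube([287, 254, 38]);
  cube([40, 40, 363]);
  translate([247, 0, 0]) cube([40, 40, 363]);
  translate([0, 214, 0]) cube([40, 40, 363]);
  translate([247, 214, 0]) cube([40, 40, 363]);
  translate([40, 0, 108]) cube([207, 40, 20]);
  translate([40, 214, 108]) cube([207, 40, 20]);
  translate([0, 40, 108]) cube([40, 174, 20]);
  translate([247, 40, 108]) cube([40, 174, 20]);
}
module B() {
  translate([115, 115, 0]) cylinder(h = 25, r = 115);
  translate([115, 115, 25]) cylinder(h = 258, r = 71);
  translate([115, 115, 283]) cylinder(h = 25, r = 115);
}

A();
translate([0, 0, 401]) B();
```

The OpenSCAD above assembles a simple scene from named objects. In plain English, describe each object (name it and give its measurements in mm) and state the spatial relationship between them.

A is a simple wooden stool: a rectangular seat 287 mm (x) by 254 mm (y), 38 mm thick, top face at z = 401 mm, on four square legs, each 40×40 mm in cross-section. The legs rest on z = 0, each flush with a corner of the seat. Four stretchers, 40 mm wide and 20 mm tall, connect adjacent legs with their undersides at z = 108 mm, each running between the inner faces of the legs it joins and aligned with the legs' outer faces on the other axis.

B is a spool: two coaxial disc flanges of radius 115 mm and thickness 25 mm, joined by a core cylinder of radius 71 mm and height 258 mm. The lower flange rests on z = 0 and the three cylinders share a vertical axis.

The spool is on top of the stool.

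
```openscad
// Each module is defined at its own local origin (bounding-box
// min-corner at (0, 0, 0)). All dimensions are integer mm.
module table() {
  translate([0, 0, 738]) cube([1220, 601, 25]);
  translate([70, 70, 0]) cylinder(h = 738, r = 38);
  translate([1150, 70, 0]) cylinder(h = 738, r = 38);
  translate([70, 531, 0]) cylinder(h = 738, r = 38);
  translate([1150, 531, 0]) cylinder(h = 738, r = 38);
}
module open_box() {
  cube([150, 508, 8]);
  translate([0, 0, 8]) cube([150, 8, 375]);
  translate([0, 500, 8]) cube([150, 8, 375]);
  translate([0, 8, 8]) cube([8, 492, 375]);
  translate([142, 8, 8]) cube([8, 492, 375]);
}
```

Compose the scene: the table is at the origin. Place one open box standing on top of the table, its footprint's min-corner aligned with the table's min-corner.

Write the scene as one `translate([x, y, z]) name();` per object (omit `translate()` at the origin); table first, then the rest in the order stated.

table();
translate([0, 0, 763]) open_box();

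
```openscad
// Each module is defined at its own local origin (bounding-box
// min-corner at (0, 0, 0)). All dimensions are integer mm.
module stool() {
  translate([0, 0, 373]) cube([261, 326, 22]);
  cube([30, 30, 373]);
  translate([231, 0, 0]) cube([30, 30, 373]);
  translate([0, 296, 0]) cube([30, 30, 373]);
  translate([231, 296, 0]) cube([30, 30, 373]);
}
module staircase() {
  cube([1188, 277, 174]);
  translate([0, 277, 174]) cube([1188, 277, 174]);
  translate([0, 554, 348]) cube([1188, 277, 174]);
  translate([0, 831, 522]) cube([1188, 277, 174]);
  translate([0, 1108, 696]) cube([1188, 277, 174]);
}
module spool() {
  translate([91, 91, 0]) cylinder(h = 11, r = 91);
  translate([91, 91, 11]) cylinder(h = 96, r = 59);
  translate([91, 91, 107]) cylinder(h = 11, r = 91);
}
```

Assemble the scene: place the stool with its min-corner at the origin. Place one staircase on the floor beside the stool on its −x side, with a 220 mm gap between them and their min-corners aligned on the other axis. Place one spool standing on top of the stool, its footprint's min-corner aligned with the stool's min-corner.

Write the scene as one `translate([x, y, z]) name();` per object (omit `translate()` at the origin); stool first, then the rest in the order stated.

stool();
translate([-1408, 0, 0]) staircase();
translate([0, 0, 395]) spool();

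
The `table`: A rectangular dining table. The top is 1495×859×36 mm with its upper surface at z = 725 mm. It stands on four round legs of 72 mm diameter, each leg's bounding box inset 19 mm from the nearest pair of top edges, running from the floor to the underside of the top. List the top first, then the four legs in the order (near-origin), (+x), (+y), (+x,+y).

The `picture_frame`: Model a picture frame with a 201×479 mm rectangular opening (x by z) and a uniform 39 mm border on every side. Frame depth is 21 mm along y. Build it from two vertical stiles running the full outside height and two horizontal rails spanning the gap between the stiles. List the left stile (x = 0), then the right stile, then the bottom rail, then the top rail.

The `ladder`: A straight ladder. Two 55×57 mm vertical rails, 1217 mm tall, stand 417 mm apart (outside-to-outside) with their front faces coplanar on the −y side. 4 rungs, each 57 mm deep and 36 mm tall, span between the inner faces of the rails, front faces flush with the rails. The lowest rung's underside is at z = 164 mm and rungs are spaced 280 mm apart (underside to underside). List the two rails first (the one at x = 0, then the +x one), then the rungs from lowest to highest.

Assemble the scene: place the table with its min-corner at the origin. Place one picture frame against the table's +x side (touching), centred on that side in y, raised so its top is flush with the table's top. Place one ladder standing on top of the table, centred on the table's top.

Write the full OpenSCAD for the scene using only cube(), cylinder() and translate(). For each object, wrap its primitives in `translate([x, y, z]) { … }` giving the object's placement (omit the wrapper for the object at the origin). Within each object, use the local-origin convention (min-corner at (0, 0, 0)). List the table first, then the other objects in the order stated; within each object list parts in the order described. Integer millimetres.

translate([0, 0, 689]) cube([1495, 859, 36]);
translate([55, 55, 0]) cylinder(h = 689, r = 36);
translate([1440, 55, 0]) cylinder(h = 689, r = 36);
translate([55, 804, 0]) cylinder(h = 689, r = 36);
translate([1440, 804, 0]) cylinder(h = 689, r = 36);
translate([1495, 419, 168]) {
  cube([39, 21, 557]);
  translate([240, 0, 0]) cube([39, 21, 557]);
  translate([39, 0, 0]) cube([201, 21, 39]);
  translate([39, 0, 518]) cube([201, 21, 39]);
}
translate([539, 401, 725]) {
  cube([55, 57, 1217]);
  translate([362, 0, 0]) cube([55, 57, 1217]);
  translate([55, 0, 164]) cube([307, 57, 36]);
  translate([55, 0, 444]) cube([307, 57, 36]);
  translate([55, 0, 724]) cube([307, 57, 36]);
  translate([55, 0, 1004]) cube([307, 57, 36]);
}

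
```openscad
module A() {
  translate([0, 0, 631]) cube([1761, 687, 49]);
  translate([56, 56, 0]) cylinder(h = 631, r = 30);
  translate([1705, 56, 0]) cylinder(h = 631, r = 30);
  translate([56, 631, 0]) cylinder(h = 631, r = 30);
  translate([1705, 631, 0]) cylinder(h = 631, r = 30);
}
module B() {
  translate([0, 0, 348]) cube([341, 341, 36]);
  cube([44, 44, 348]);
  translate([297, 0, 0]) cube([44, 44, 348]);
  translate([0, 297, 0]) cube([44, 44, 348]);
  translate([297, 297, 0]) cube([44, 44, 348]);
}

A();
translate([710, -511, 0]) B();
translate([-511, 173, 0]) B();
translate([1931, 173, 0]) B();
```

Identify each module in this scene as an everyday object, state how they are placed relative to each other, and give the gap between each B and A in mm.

A is a table. B is a stool. Three stools sit around the table at the −y, −x, +x sides. The gap between each stool and the table is 170 mm.

Each stool's nearest face is 170 mm from the table's bounding box.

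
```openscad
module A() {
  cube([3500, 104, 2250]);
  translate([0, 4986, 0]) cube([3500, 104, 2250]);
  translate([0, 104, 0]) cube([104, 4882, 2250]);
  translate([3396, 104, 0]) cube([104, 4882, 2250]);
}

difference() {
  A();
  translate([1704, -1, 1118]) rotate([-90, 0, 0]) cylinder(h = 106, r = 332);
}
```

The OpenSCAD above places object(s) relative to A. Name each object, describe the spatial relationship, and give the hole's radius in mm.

The subtracted cylinder has r = 332 mm.

A is a house frame. The house frame has a circular hole through its front wall. The hole's radius is 332 mm.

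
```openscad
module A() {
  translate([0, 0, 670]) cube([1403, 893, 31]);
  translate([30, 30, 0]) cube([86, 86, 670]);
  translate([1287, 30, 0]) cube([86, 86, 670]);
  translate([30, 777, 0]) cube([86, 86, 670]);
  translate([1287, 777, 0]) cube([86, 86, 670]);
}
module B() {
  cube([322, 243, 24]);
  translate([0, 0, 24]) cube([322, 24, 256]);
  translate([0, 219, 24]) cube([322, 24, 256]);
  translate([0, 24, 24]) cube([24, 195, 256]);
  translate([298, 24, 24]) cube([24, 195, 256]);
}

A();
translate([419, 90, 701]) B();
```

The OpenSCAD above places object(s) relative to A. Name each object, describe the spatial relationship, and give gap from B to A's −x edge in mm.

The open box's min-x is at 419; the table's min-x is 0; gap = 419 mm.

A is a table. B is an open box. The open box is on top of the table. The gap from the open box to the table's −x edge is 419 mm.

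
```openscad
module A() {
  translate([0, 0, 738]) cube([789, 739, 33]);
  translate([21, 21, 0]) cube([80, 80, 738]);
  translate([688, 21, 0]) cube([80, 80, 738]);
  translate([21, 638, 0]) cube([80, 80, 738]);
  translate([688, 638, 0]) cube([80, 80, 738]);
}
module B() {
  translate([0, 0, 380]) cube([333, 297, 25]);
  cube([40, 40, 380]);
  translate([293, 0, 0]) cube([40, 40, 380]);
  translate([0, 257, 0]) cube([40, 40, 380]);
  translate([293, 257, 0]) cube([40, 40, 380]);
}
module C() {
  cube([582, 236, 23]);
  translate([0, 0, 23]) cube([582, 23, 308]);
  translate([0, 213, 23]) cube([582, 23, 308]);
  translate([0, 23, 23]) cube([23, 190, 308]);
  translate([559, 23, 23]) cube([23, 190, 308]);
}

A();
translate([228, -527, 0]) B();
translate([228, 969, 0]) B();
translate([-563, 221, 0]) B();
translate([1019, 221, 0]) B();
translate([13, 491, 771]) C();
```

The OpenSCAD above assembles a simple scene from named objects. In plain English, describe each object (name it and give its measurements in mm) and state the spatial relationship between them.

A is a rectangular dining table. The top is 789×739×33 mm with its upper surface at z = 771 mm. It stands on four 80×80 mm square legs, each inset 21 mm from the nearest pair of top edges, running from the floor to the underside of the top.

B is a four-legged stool. The seat is 333×297 mm, 25 mm thick, top at z = 405 mm. It stands on four square legs, each 40×40 mm in cross-section, from z = 0 to the seat underside, each flush with a corner of the seat.

C is an open storage box with external size 582×236×331 mm and wall thickness 23 mm (the base is also 23 mm thick). The base covers the whole footprint; the four walls stand on the base, with the y-facing walls full-width and the x-facing walls fitting between their inner faces.

Four stools sit around the table at the −y, +y, −x, +x sides. The open box is on top of the table.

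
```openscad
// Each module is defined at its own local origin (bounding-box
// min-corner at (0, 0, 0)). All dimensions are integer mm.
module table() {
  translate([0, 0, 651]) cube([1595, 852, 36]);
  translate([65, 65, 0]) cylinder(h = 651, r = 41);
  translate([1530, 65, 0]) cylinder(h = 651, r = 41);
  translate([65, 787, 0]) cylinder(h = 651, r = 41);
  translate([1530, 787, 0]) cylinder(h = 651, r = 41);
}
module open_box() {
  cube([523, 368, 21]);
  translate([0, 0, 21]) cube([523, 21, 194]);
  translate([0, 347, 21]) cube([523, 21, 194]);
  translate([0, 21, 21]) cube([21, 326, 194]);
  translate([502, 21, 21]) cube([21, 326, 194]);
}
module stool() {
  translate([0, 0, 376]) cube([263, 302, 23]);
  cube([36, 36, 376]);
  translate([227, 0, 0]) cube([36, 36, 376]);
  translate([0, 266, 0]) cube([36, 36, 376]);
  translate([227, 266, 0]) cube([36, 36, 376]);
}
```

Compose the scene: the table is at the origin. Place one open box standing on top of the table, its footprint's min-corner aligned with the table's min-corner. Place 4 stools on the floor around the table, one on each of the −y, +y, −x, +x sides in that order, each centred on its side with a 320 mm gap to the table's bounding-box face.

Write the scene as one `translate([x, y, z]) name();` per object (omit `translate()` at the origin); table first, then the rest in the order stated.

table();
translate([0, 0, 687]) open_box();
translate([666, -622, 0]) stool();
translate([666, 1172, 0]) stool();
translate([-583, 275, 0]) stool();
translate([1915, 275, 0]) stool();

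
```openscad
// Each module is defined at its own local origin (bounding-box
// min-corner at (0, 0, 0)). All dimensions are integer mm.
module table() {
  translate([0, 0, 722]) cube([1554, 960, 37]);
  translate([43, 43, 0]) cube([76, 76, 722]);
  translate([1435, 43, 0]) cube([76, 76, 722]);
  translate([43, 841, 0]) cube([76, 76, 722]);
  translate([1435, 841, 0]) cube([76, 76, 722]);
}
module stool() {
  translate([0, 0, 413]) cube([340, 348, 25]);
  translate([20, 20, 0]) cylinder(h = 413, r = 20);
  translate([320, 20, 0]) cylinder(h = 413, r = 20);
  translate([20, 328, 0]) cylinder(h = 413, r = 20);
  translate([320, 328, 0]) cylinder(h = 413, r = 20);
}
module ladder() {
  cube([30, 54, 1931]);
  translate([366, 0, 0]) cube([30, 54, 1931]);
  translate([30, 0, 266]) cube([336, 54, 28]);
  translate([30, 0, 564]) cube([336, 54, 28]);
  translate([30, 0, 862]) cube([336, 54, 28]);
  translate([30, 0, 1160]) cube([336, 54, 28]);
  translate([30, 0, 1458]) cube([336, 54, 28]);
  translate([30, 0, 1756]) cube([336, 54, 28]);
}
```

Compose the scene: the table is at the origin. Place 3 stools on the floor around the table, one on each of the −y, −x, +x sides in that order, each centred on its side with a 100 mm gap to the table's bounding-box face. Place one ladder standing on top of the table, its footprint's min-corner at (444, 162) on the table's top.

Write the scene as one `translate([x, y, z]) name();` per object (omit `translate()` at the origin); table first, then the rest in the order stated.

table();
translate([607, -448, 0]) stool();
translate([-440, 306, 0]) stool();
translate([1654, 306, 0]) stool();
translate([444, 162, 759]) ladder();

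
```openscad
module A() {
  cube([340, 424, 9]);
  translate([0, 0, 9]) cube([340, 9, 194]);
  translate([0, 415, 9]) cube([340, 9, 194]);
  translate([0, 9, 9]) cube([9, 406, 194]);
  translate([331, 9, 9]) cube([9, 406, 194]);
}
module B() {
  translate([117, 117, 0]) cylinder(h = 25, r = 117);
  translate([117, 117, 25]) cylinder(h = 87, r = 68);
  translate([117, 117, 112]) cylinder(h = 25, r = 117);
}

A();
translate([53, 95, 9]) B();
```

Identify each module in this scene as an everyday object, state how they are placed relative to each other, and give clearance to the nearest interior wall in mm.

Clearances: x = 44, y = 86; minimum 44 mm.

A is an open box. B is a spool. The spool sits inside the open box, centred. The clearance to the nearest interior wall is 44 mm.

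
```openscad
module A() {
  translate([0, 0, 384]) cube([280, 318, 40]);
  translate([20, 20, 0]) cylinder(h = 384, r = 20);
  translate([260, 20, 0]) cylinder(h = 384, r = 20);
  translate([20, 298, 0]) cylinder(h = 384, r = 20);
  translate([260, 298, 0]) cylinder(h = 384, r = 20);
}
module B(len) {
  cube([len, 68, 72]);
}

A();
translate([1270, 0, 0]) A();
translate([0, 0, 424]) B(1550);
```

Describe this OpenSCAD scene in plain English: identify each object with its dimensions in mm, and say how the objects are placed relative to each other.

A is a simple wooden stool: a rectangular seat 280 mm (x) by 318 mm (y), 40 mm thick, top face at z = 424 mm, on four round legs, each 40 mm in diameter. The legs rest on z = 0, each leg's axis is inset half a diameter from the nearest pair of seat edges (so the leg's bounding box is flush with the corner).

B is a rectangular beam 1550 mm long (x), 68 mm deep (y), 72 mm thick (z).

The beam spans the tops of two stools placed 990 mm apart, resting at z = 424 mm.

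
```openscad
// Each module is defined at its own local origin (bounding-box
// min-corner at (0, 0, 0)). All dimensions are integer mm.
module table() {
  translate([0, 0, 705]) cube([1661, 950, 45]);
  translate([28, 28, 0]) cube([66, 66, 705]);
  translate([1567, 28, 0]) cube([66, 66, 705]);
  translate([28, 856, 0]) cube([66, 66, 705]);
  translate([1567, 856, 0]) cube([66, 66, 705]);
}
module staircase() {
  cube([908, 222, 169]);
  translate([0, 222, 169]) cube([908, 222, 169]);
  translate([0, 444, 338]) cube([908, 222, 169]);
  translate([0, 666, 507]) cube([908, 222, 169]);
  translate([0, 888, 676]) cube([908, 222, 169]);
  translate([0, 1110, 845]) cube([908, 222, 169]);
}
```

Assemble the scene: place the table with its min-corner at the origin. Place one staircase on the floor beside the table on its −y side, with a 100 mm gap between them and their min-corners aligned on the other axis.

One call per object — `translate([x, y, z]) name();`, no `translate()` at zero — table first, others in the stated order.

table();
translate([0, -1432, 0]) staircase();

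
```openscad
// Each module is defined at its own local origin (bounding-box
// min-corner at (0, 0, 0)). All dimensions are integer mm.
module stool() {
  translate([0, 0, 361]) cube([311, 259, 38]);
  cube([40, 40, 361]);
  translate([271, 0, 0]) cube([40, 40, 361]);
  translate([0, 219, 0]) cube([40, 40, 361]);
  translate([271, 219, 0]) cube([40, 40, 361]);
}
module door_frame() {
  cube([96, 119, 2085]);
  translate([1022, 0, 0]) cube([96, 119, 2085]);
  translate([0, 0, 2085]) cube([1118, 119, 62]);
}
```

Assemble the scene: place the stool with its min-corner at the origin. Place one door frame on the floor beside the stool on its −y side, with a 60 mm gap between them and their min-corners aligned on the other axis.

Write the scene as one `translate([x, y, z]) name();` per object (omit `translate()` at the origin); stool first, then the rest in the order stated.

stool();
translate([0, -179, 0]) door_frame();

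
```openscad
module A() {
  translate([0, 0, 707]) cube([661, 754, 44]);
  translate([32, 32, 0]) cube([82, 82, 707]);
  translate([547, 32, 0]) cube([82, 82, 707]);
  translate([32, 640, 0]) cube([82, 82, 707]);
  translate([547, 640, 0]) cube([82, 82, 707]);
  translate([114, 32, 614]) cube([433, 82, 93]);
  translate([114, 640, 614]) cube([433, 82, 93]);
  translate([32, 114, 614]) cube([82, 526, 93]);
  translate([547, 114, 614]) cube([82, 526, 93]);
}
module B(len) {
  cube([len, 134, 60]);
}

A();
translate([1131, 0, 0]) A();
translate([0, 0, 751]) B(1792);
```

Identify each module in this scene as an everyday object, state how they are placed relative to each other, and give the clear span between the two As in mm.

A is a table. B is a beam. A beam spans the tops of two tables. The clear span between the two tables is 470 mm.

Second table starts at x = 1131; first ends at x = 661; clear span = 1131 − 661 = 470 mm.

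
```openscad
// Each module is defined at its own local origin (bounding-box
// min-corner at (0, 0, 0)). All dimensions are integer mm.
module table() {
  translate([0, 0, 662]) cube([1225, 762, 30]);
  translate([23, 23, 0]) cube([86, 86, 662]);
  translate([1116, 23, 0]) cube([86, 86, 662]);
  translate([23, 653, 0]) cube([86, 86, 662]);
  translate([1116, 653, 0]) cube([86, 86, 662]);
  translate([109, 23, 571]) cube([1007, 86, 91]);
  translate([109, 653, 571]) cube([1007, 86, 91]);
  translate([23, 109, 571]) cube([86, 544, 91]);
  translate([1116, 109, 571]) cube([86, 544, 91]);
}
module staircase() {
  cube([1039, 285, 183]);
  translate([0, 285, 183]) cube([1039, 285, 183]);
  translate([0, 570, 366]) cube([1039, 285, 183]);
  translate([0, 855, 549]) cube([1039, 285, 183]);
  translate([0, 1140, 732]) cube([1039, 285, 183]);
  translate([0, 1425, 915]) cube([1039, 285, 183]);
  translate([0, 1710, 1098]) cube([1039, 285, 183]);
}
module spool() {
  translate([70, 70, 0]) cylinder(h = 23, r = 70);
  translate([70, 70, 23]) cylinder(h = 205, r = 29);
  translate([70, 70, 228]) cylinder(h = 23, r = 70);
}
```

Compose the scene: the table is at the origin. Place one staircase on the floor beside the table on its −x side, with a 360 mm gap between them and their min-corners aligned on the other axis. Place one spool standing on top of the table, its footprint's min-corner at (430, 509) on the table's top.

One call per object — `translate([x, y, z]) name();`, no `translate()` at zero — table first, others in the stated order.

table();
translate([-1399, 0, 0]) staircase();
translate([430, 509, 692]) spool();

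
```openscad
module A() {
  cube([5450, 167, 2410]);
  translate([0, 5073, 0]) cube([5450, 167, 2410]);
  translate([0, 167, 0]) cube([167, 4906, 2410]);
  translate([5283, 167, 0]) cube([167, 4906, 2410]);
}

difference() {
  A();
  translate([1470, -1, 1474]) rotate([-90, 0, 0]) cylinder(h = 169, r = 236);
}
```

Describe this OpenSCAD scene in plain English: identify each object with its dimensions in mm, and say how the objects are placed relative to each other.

A is a box-shaped house frame (walls only): outside footprint 5450×5240 mm, wall height 2410 mm, wall thickness 167 mm. The two y-facing walls run the full x-width; the two x-facing walls fit between the inner faces of the y-facing walls.

The house frame has a circular hole of radius 236 mm through its front wall, centred at (x = 1470, z = 1474).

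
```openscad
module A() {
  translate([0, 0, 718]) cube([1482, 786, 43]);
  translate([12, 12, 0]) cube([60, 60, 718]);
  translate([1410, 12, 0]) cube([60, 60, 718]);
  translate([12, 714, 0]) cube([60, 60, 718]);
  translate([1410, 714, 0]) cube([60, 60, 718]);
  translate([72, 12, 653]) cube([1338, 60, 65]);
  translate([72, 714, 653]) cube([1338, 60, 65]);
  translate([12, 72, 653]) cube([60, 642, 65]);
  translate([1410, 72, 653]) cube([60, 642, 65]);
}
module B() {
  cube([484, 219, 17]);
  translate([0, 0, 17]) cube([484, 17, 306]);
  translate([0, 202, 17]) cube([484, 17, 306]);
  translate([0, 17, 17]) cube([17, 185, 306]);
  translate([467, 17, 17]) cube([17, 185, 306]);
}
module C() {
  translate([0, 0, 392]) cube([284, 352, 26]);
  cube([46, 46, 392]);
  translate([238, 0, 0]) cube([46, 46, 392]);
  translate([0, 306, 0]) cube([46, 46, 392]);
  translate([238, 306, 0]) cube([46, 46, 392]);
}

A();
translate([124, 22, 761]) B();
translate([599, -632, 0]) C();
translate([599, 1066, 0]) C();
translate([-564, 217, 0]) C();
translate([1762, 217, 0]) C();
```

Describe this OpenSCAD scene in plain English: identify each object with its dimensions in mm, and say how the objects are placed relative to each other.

A is a rectangular dining table. The top is 1482×786×43 mm with its upper surface at z = 761 mm. It stands on four 60×60 mm square legs, each inset 12 mm from the nearest pair of top edges, running from the floor to the underside of the top. Four apron rails, 60 mm thick and 65 mm tall, run between adjacent legs with their top edges flush with the underside of the top and their outer faces flush with the legs' outer faces.

B is an open storage box with external size 484×219×323 mm and wall thickness 17 mm (the base is also 17 mm thick). The base covers the whole footprint; the four walls stand on the base, with the y-facing walls full-width and the x-facing walls fitting between their inner faces.

C is a simple wooden stool: a rectangular seat 284 mm (x) by 352 mm (y), 26 mm thick, top face at z = 418 mm, on four square legs, each 46×46 mm in cross-section. The legs rest on z = 0, each flush with a corner of the seat.

The open box is on top of the table. Four stools sit around the table at the −y, +y, −x, +x sides.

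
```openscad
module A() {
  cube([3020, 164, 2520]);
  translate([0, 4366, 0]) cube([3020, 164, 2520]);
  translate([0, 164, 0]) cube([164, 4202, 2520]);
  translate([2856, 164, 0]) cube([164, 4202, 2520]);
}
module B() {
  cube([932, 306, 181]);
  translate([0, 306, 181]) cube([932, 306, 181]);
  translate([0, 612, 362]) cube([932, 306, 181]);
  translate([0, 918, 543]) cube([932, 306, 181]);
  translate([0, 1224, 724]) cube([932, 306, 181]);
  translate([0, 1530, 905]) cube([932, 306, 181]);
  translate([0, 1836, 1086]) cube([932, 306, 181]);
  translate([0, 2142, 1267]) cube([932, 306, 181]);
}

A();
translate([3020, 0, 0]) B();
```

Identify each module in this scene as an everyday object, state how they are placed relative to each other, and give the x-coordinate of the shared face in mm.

The house frame's +x face and the staircase's −x face are both at x = 3020 mm.

A is a house frame. B is a staircase. The staircase is against the house frame's +x side, with their −y faces flush. The x-coordinate of the shared face is 3020 mm.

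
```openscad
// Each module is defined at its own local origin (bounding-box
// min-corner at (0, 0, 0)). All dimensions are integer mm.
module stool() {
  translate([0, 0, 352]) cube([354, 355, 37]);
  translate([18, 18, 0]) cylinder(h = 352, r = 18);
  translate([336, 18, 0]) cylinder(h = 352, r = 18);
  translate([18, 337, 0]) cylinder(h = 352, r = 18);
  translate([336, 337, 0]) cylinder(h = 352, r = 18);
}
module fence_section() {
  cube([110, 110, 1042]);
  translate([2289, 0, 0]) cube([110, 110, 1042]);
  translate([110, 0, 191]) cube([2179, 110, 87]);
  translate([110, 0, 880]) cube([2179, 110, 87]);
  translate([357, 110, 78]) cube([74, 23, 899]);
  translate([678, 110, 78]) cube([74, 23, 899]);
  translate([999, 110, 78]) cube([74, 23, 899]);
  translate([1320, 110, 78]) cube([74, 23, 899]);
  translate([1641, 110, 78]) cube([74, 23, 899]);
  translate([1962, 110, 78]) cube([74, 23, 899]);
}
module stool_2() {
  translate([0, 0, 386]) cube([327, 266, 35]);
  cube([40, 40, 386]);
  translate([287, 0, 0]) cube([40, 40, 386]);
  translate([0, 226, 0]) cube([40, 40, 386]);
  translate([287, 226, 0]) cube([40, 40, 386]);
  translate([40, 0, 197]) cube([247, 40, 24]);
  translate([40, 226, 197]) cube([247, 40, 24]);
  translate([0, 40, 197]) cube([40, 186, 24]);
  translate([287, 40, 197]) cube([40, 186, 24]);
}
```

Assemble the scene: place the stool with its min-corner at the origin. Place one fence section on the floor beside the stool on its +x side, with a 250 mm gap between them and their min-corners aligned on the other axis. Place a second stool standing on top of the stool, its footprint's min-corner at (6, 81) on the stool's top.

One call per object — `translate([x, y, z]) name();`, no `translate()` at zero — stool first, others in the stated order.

stool();
translate([604, 0, 0]) fence_section();
translate([6, 81, 389]) stool_2();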